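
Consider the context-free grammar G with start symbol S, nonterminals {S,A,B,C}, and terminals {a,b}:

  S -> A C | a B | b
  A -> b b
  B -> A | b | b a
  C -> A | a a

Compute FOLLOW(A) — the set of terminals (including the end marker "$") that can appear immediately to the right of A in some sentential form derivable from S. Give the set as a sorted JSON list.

FIRST iteration:
pass 1:
  A via A→b b: +{b}
  B via B→A: +{b}
  C via C→A: +{b}
  C via C→a a: +{a}
  S via S→A C: +{b}
  S via S→a B: +{a}
  FIRST(S)={a,b}  FIRST(A)={b}  FIRST(B)={b}  FIRST(C)={a,b}
pass 2: — fixpoint
  FIRST(S)={a,b}  FIRST(A)={b}  FIRST(B)={b}  FIRST(C)={a,b}

FOLLOW iteration:
FOLLOW(S) := {$}
round 1:
  S→A C: FOLLOW(A) ⊇ FIRST(C) = {a,b}; new: +{a,b}
  S→A C: FOLLOW(C) ⊇ FOLLOW(S) ⊇ {$}; new: +{$}
  S→a B: FOLLOW(B) ⊇ FOLLOW(S) ⊇ {$}; new: +{$}
  S: {$}  A: {a,b}  B: {$}  C: {$}
round 2:
  B→A: FOLLOW(A) ⊇ FOLLOW(B) ⊇ {$}; new: +{$}
  S: {$}  A: {$,a,b}  B: {$}  C: {$}
round 3: (no change)
  S: {$}  A: {$,a,b}  B: {$}  C: {$}

FOLLOW(A) = ["$", "a", "b"]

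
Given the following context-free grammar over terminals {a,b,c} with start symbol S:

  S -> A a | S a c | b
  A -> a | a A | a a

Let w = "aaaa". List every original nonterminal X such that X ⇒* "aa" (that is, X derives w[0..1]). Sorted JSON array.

CNF form of G:
  S -> A T0 | S X2 | b
  A -> T0 A | T0 T0 | a
  T0 -> a
  T1 -> c
  X2 -> T0 T1

Fill CYK table bottom-up (cells [i..j] with 0 ≤ i ≤ j ≤ 1 only):
  [0..0]={A,T0}  "a"  orig:{A}
  [1..1]={A,T0}  "a"  orig:{A}
  [0..1]={A,S}  "aa"

Original NTs in T[0,1] deriving "aa": ["A", "S"]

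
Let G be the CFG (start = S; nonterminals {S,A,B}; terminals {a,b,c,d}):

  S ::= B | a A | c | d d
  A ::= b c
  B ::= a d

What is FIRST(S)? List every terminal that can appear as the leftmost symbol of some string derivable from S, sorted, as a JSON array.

Compute FIRST by fixpoint:
round 1:
  A via A→b c: +{b}
  B via B→a d: +{a}
  S via S→B: +{a}
  S via S→c: +{c}
  S via S→d d: +{d}
  S: {a,c,d}  A: {b}  B: {a}
round 2: (stable)
  S: {a,c,d}  A: {b}  B: {a}

FIRST(S) = ["a", "c", "d"]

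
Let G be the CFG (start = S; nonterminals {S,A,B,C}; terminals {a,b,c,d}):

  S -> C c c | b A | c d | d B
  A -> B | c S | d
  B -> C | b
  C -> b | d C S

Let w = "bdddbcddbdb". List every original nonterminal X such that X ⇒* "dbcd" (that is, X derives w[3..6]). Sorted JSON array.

CNF form of G:
  S -> C X6 | T0 T1 | T1 B | T2 A
  A -> T0 S | T1 X3 | b | d
  B -> T1 X4 | b
  C -> T1 X5 | b
  T0 -> c
  T1 -> d
  T2 -> b
  X3 -> C S
  X4 -> C S
  X5 -> C S
  X6 -> T0 T0

CYK table (by increasing span) — only the sub-triangle for w[3..6]:
  T[3,3] 'd' = {A,T1}  orig:{A}
  T[4,4] 'b' = {A,B,C,T2}  orig:{A,B,C}
  T[5,5] 'c' = {T0}  orig:{}
  T[6,6] 'd' = {A,T1}  orig:{A}
  T[3,4] 'db' = {S}
  T[4,5] 'bc' = ∅
  T[5,6] 'cd' = {S}
  T[3,5] 'dbc' = ∅
  T[4,6] 'bcd' = {X3,X4,X5}  orig:{}
  T[3,6] 'dbcd' = {A,B,C}

Original NTs in T[3,6] deriving "dbcd": ["A", "B", "C"]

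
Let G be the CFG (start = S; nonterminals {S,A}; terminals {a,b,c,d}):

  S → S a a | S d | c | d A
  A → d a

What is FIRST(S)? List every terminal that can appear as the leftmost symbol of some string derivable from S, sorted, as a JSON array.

Compute FIRST by fixpoint:
pass 1:
  A via A→d a: +{d}
  S via S→c: +{c}
  S via S→d A: +{d}
  FIRST(S)={c,d}  FIRST(A)={d}
pass 2: done
  FIRST(S)={c,d}  FIRST(A)={d}

FIRST(S) = ["c", "d"]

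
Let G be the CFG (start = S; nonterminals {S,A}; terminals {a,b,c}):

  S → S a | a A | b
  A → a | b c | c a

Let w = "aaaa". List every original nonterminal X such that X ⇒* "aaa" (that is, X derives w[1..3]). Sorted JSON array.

Convert to CNF:
  S -> S T2 | T2 A | b
  A -> T0 T1 | T1 T2 | a
  T0 -> b
  T1 -> c
  T2 -> a

CYK fill (cells [i..j] with 1 ≤ i ≤ j ≤ 3 only):
  [1..1]={A,T2}  "a"  orig:{A}
  [2..2]={A,T2}  "a"  orig:{A}
  [3..3]={A,T2}  "a"  orig:{A}
  [1..2]={S}  "aa"
  [2..3]={S}  "aa"
  [1..3]={S}  "aaa"

Original NTs in T[1,3] deriving "aaa": ["S"]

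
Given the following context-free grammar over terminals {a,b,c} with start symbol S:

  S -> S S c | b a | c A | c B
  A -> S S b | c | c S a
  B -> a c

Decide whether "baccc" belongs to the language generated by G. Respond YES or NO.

Convert to CNF:
  S -> S X5 | T0 T2 | T1 A | T1 B
  A -> S X3 | T1 X4 | c
  B -> T2 T1
  T0 -> b
  T1 -> c
  T2 -> a
  X3 -> S T0
  X4 -> S T2
  X5 -> S T1

Fill CYK table bottom-up:
  T[0,0] 'b' = {T0}  orig:{}
  T[1,1] 'a' = {T2}  orig:{}
  T[2,2] 'c' = {A,T1}  orig:{A}
  T[3,3] 'c' = {A,T1}  orig:{A}
  T[4,4] 'c' = {A,T1}  orig:{A}
  T[0,1] 'ba' = {S}
  T[1,2] 'ac' = {B}
  T[2,3] 'cc' = {S}
  T[3,4] 'cc' = {S}
  T[0,2] 'bac' = {X5}  orig:{}
  T[1,3] 'acc' = ∅
  T[2,4] 'ccc' = {X5}  orig:{}
  T[0,3] 'bacc' = ∅
  T[1,4] 'accc' = ∅
  T[0,4] 'baccc' = {S}

S ∈ T[0,4] ⇒ YES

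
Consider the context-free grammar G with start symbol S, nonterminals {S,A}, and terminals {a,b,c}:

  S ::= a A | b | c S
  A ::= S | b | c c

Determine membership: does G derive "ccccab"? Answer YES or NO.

CNF form of G:
  S -> T0 A | T1 S | b
  A -> T0 A | T1 S | T1 T1 | b
  T0 -> a
  T1 -> c

CYK fill:
  cell(0,0) c: {T1}  orig:{}
  cell(1,1) c: {T1}  orig:{}
  cell(2,2) c: {T1}  orig:{}
  cell(3,3) c: {T1}  orig:{}
  cell(4,4) a: {T0}  orig:{}
  cell(5,5) b: {A,S}
  cell(0,1) cc: {A}
  cell(1,2) cc: {A}
  cell(2,3) cc: {A}
  cell(3,4) ca: ∅
  cell(4,5) ab: {A,S}
  cell(0,2) ccc: ∅
  cell(1,3) ccc: ∅
  cell(2,4) cca: ∅
  cell(3,5) cab: {A,S}
  cell(0,3) cccc: ∅
  cell(1,4) ccca: ∅
  cell(2,5) ccab: {A,S}
  cell(0,4) cccca: ∅
  cell(1,5) cccab: {A,S}
  cell(0,5) ccccab: {A,S}

S ∈ T[0,5] ⇒ YES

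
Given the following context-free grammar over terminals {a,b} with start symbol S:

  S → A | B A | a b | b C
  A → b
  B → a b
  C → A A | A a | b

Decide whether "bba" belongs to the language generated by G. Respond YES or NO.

Convert to CNF:
  S -> B A | T0 T1 | T1 C | b
  A -> b
  B -> T0 T1
  C -> A A | A T0 | b
  T0 -> a
  T1 -> b

CYK fill:
  [0..0]={A,C,S,T1}  "b"  orig:{A,C,S}
  [1..1]={A,C,S,T1}  "b"  orig:{A,C,S}
  [2..2]={T0}  "a"  orig:{}
  [0..1]={C,S}  "bb"
  [1..2]={C}  "ba"
  [0..2]={S}  "bba"

S ∈ T[0,2] ⇒ YES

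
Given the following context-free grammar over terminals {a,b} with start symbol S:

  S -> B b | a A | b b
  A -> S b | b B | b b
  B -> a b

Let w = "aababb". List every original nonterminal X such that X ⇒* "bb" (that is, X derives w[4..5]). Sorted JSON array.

CNF form of G:
  S -> B T0 | T0 T0 | T1 A
  A -> S T0 | T0 B | T0 T0
  B -> T1 T0
  T0 -> b
  T1 -> a

Fill CYK table bottom-up — only the sub-triangle for w[4..5]:
  T[4,4] 'b' = {T0}  orig:{}
  T[5,5] 'b' = {T0}  orig:{}
  T[4,5] 'bb' = {A,S}

Original NTs in T[4,5] deriving "bb": ["A", "S"]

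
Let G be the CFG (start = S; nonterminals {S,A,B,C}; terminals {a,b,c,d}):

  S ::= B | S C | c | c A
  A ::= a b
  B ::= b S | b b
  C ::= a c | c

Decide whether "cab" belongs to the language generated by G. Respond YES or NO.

CNF form of G:
  S -> S C | T1 S | T1 T1 | T2 A | c
  A -> T0 T1
  B -> T1 S | T1 T1
  C -> T0 T2 | c
  T0 -> a
  T1 -> b
  T2 -> c

CYK fill:
  [0..0]={C,S,T2}  "c"  orig:{C,S}
  [1..1]={T0}  "a"  orig:{}
  [2..2]={T1}  "b"  orig:{}
  [0..1]=∅  "ca"
  [1..2]={A}  "ab"
  [0..2]={S}  "cab"

S ∈ T[0,2] ⇒ YES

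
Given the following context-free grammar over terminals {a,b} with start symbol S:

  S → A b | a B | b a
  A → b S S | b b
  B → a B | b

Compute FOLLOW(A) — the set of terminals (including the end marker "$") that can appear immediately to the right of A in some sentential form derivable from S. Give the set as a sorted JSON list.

Compute FIRST by fixpoint:
pass 1:
  A via A→b S S: +{b}
  B via B→a B: +{a}
  B via B→b: +{b}
  S via S→A b: +{b}
  S via S→a B: +{a}
  FIRST(S)={a,b}  FIRST(A)={b}  FIRST(B)={a,b}
pass 2: done
  FIRST(S)={a,b}  FIRST(A)={b}  FIRST(B)={a,b}

FOLLOW sets:
initialize: $ ∈ FOLLOW(S)
[1]
  A→b S S: FOLLOW(S) ⊇ FIRST(S) = {a,b}; new: +{a,b}
  S→A b: FOLLOW(A) ⊇ FIRST(b) = {b}; new: +{b}
  S→a B: FOLLOW(B) ⊇ FOLLOW(S) ⊇ {$,a,b}; new: +{$,a,b}
  FOLLOW[S]={$,a,b}  FOLLOW[A]={b}  FOLLOW[B]={$,a,b}
[2] (stable)
  FOLLOW[S]={$,a,b}  FOLLOW[A]={b}  FOLLOW[B]={$,a,b}

FOLLOW(A) = ["b"]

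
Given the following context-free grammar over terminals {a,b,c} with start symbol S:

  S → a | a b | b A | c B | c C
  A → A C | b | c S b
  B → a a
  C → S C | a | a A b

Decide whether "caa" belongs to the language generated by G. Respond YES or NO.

CNF form of G:
  S -> T0 B | T0 C | T1 A | T2 T1 | a
  A -> A C | T0 X3 | b
  B -> T2 T2
  C -> S C | T2 X4 | a
  T0 -> c
  T1 -> b
  T2 -> a
  X3 -> S T1
  X4 -> A T1

CYK table (by increasing span):
  T[0,0] 'c' = {T0}  orig:{}
  T[1,1] 'a' = {C,S,T2}  orig:{C,S}
  T[2,2] 'a' = {C,S,T2}  orig:{C,S}
  T[0,1] 'ca' = {S}
  T[1,2] 'aa' = {B,C}
  T[0,2] 'caa' = {C,S}

S ∈ T[0,2] ⇒ YES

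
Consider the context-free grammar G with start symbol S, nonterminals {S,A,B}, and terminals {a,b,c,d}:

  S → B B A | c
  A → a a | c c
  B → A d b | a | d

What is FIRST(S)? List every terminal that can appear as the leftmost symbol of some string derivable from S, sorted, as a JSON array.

Compute FIRST by fixpoint:
round 1:
  A via A→a a: +{a}
  A via A→c c: +{c}
  B via B→A d b: +{a,c}
  B via B→d: +{d}
  S via S→B B A: +{a,c,d}
  S: {a,c,d}  A: {a,c}  B: {a,c,d}
round 2: (stable)
  S: {a,c,d}  A: {a,c}  B: {a,c,d}

FIRST(S) = ["a", "c", "d"]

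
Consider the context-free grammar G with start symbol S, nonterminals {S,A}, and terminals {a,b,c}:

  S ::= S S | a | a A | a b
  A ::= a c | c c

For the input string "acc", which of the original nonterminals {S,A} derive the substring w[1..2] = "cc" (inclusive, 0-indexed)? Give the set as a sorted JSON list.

CNF form of G:
  S -> S S | T0 A | T0 T2 | a
  A -> T0 T1 | T1 T1
  T0 -> a
  T1 -> c
  T2 -> b

CYK fill, restricted to cells inside w[1..2]:
  cell(1,1) c: {T1}  orig:{}
  cell(2,2) c: {T1}  orig:{}
  cell(1,2) cc: {A}

Original NTs in T[1,2] deriving "cc": ["A"]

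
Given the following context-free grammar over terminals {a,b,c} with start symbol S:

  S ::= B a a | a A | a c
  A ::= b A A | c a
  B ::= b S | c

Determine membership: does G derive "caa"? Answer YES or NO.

Convert to CNF:
  S -> B X4 | T2 A | T2 T1
  A -> T0 X3 | T1 T2
  B -> T0 S | c
  T0 -> b
  T1 -> c
  T2 -> a
  X3 -> A A
  X4 -> T2 T2

CYK fill:
  [0..0]={B,T1}  "c"  orig:{B}
  [1..1]={T2}  "a"  orig:{}
  [2..2]={T2}  "a"  orig:{}
  [0..1]={A}  "ca"
  [1..2]={X4}  "aa"  orig:{}
  [0..2]={S}  "caa"

S ∈ T[0,2] ⇒ YES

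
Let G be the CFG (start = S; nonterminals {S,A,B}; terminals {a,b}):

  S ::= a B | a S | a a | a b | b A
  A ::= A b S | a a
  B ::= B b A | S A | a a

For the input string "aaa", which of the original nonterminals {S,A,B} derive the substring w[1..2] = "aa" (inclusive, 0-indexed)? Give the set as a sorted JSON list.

CNF form of G:
  S -> T0 A | T1 B | T1 S | T1 T0 | T1 T1
  A -> A X2 | T1 T1
  B -> B X3 | S A | T1 T1
  T0 -> b
  T1 -> a
  X2 -> T0 S
  X3 -> T0 A

CYK table (by increasing span) (cells [i..j] with 1 ≤ i ≤ j ≤ 2 only):
  T[1,1] 'a' = {T1}  orig:{}
  T[2,2] 'a' = {T1}  orig:{}
  T[1,2] 'aa' = {A,B,S}

Original NTs in T[1,2] deriving "aa": ["A", "B", "S"]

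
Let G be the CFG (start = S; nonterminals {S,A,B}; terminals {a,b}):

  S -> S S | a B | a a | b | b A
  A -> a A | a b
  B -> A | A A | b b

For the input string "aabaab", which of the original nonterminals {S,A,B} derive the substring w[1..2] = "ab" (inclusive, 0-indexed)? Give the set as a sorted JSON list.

Convert to CNF:
  S -> S S | T0 B | T0 T0 | T1 A | b
  A -> T0 A | T0 T1
  B -> A A | T0 A | T0 T1 | T1 T1
  T0 -> a
  T1 -> b

Fill CYK table bottom-up, restricted to cells inside w[1..2]:
  T[1,1] 'a' = {T0}  orig:{}
  T[2,2] 'b' = {S,T1}  orig:{S}
  T[1,2] 'ab' = {A,B}

Original NTs in T[1,2] deriving "ab": ["A", "B"]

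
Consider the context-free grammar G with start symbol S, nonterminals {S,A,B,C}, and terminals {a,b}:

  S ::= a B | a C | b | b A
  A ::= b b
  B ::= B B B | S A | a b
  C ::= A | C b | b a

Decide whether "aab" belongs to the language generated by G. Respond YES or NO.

Convert to CNF:
  S -> T0 A | T1 B | T1 C | b
  A -> T0 T0
  B -> B X2 | S A | T1 T0
  C -> C T0 | T0 T0 | T0 T1
  T0 -> b
  T1 -> a
  X2 -> B B

CYK table (by increasing span):
  cell(0,0) a: {T1}  orig:{}
  cell(1,1) a: {T1}  orig:{}
  cell(2,2) b: {S,T0}  orig:{S}
  cell(0,1) aa: ∅
  cell(1,2) ab: {B}
  cell(0,2) aab: {S}

S ∈ T[0,2] ⇒ YES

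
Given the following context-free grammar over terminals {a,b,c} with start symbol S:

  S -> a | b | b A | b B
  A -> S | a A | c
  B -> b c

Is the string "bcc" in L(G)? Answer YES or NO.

CNF form of G:
  S -> T1 A | T1 B | a | b
  A -> T0 A | T1 A | T1 B | a | b | c
  B -> T1 T2
  T0 -> a
  T1 -> b
  T2 -> c

CYK table (by increasing span):
  [0..0]={A,S,T1}  "b"  orig:{A,S}
  [1..1]={A,T2}  "c"  orig:{A}
  [2..2]={A,T2}  "c"  orig:{A}
  [0..1]={A,B,S}  "bc"
  [1..2]=∅  "cc"
  [0..2]=∅  "bcc"

S ∉ T[0,2] ⇒ NO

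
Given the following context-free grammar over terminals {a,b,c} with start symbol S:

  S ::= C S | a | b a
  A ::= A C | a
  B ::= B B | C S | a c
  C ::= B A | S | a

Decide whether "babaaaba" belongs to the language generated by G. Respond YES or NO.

CNF form of G:
  S -> C S | T2 T0 | a
  A -> A C | a
  B -> B B | C S | T0 T1
  C -> B A | C S | T2 T0 | a
  T0 -> a
  T1 -> c
  T2 -> b

CYK fill:
  [0..0]={T2}  "b"  orig:{}
  [1..1]={A,C,S,T0}  "a"  orig:{A,C,S}
  [2..2]={T2}  "b"  orig:{}
  [3..3]={A,C,S,T0}  "a"  orig:{A,C,S}
  [4..4]={A,C,S,T0}  "a"  orig:{A,C,S}
  [5..5]={A,C,S,T0}  "a"  orig:{A,C,S}
  [6..6]={T2}  "b"  orig:{}
  [7..7]={A,C,S,T0}  "a"  orig:{A,C,S}
  [0..1]={C,S}  "ba"
  [1..2]=∅  "ab"
  [2..3]={C,S}  "ba"
  [3..4]={A,B,C,S}  "aa"
  [4..5]={A,B,C,S}  "aa"
  [5..6]=∅  "ab"
  [6..7]={C,S}  "ba"
  [0..2]=∅  "bab"
  [1..3]={A,B,C,S}  "aba"
  [2..4]={B,C,S}  "baa"
  [3..5]={A,B,C,S}  "aaa"
  [4..6]=∅  "aab"
  [5..7]={A,B,C,S}  "aba"
  [0..3]={B,C,S}  "baba"
  [1..4]={A,B,C,S}  "abaa"
  [2..5]={B,C,S}  "baaa"
  [3..6]=∅  "aaab"
  [4..7]={A,B,C,S}  "aaba"
  [0..4]={B,C,S}  "babaa"
  [1..5]={A,B,C,S}  "abaaa"
  [2..6]=∅  "baaab"
  [3..7]={A,B,C,S}  "aaaba"
  [0..5]={B,C,S}  "babaaa"
  [1..6]=∅  "abaaab"
  [2..7]={B,C,S}  "baaaba"
  [0..6]=∅  "babaaab"
  [1..7]={A,B,C,S}  "abaaaba"
  [0..7]={B,C,S}  "babaaaba"

S ∈ T[0,7] ⇒ YES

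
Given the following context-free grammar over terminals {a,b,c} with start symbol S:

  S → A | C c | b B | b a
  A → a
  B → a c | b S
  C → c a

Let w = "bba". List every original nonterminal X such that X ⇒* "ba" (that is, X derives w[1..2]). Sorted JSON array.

CNF form of G:
  S -> C T1 | T2 B | T2 T0 | a
  A -> a
  B -> T0 T1 | T2 S
  C -> T1 T0
  T0 -> a
  T1 -> c
  T2 -> b

Fill CYK table bottom-up — only the sub-triangle for w[1..2]:
  T[1,1] 'b' = {T2}  orig:{}
  T[2,2] 'a' = {A,S,T0}  orig:{A,S}
  T[1,2] 'ba' = {B,S}

Original NTs in T[1,2] deriving "ba": ["B", "S"]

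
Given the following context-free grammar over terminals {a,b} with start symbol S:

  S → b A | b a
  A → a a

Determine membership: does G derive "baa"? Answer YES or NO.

Convert to CNF:
  S -> T1 A | T1 T0
  A -> T0 T0
  T0 -> a
  T1 -> b

CYK table (by increasing span):
  T[0,0] 'b' = {T1}  orig:{}
  T[1,1] 'a' = {T0}  orig:{}
  T[2,2] 'a' = {T0}  orig:{}
  T[0,1] 'ba' = {S}
  T[1,2] 'aa' = {A}
  T[0,2] 'baa' = {S}

S ∈ T[0,2] ⇒ YES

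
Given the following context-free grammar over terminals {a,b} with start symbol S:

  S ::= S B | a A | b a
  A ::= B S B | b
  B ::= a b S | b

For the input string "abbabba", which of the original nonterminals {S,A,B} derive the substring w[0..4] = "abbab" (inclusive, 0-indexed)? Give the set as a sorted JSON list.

CNF form of G:
  S -> S B | T0 A | T1 T0
  A -> B X2 | b
  B -> T0 X3 | b
  T0 -> a
  T1 -> b
  X2 -> S B
  X3 -> T1 S

CYK fill (cells [i..j] with 0 ≤ i ≤ j ≤ 4 only):
  [0..0]={T0}  "a"  orig:{}
  [1..1]={A,B,T1}  "b"  orig:{A,B}
  [2..2]={A,B,T1}  "b"  orig:{A,B}
  [3..3]={T0}  "a"  orig:{}
  [4..4]={A,B,T1}  "b"  orig:{A,B}
  [0..1]={S}  "ab"
  [1..2]=∅  "bb"
  [2..3]={S}  "ba"
  [3..4]={S}  "ab"
  [0..2]={S,X2}  "abb"  orig:{S}
  [1..3]={X3}  "bba"  orig:{}
  [2..4]={S,X2,X3}  "bab"  orig:{S}
  [0..3]={B}  "abba"
  [1..4]={A,X3}  "bbab"  orig:{A}
  [0..4]={B,S}  "abbab"

Original NTs in T[0,4] deriving "abbab": ["B", "S"]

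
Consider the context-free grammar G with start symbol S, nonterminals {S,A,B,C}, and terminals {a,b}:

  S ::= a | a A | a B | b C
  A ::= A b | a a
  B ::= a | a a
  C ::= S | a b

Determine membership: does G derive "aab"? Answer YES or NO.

CNF form of G:
  S -> T0 C | T1 A | T1 B | a
  A -> A T0 | T1 T1
  B -> T1 T1 | a
  C -> T0 C | T1 A | T1 B | T1 T0 | a
  T0 -> b
  T1 -> a

CYK table (by increasing span):
  T[0,0] 'a' = {B,C,S,T1}  orig:{B,C,S}
  T[1,1] 'a' = {B,C,S,T1}  orig:{B,C,S}
  T[2,2] 'b' = {T0}  orig:{}
  T[0,1] 'aa' = {A,B,C,S}
  T[1,2] 'ab' = {C}
  T[0,2] 'aab' = {A}

S ∉ T[0,2] ⇒ NO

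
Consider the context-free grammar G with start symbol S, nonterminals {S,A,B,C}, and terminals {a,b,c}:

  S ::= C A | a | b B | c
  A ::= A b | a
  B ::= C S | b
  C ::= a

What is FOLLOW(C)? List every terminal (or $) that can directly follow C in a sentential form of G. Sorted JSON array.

FIRST sets, iterate to fixpoint:
pass 1:
  A via A→a: +{a}
  B via B→b: +{b}
  C via C→a: +{a}
  S via S→C A: +{a}
  S via S→b B: +{b}
  S via S→c: +{c}
  FIRST(S)={a,b,c}  FIRST(A)={a}  FIRST(B)={b}  FIRST(C)={a}
pass 2:
  B via B→C S: +{a}
  FIRST(S)={a,b,c}  FIRST(A)={a}  FIRST(B)={a,b}  FIRST(C)={a}
pass 3: (no change)
  FIRST(S)={a,b,c}  FIRST(A)={a}  FIRST(B)={a,b}  FIRST(C)={a}

Compute FOLLOW by fixpoint:
seed FOLLOW(S) with $
iter 1:
  A→A b: FOLLOW(A) ⊇ FIRST(b) = {b}; new: +{b}
  B→C S: FOLLOW(C) ⊇ FIRST(S) = {a,b,c}; new: +{a,b,c}
  S→C A: FOLLOW(A) ⊇ FOLLOW(S) ⊇ {$}; new: +{$}
  S→b B: FOLLOW(B) ⊇ FOLLOW(S) ⊇ {$}; new: +{$}
  FOLLOW(S)={$}  FOLLOW(A)={$,b}  FOLLOW(B)={$}  FOLLOW(C)={a,b,c}
iter 2: (no change)
  FOLLOW(S)={$}  FOLLOW(A)={$,b}  FOLLOW(B)={$}  FOLLOW(C)={a,b,c}

FOLLOW(C) = ["a", "b", "c"]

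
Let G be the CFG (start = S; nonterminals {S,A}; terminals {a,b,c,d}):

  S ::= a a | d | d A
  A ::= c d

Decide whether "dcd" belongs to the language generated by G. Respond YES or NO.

Convert to CNF:
  S -> T1 A | T2 T2 | d
  A -> T0 T1
  T0 -> c
  T1 -> d
  T2 -> a

Fill CYK table bottom-up:
  cell(0,0) d: {S,T1}  orig:{S}
  cell(1,1) c: {T0}  orig:{}
  cell(2,2) d: {S,T1}  orig:{S}
  cell(0,1) dc: ∅
  cell(1,2) cd: {A}
  cell(0,2) dcd: {S}

S ∈ T[0,2] ⇒ YES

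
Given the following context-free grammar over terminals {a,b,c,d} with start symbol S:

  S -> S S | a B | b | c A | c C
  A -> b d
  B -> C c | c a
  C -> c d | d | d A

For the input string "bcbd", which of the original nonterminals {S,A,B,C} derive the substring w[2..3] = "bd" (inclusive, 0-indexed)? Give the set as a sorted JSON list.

Convert to CNF:
  S -> S S | T2 A | T2 C | T3 B | b
  A -> T0 T1
  B -> C T2 | T2 T3
  C -> T1 A | T2 T1 | d
  T0 -> b
  T1 -> d
  T2 -> c
  T3 -> a

CYK table (by increasing span) — only the sub-triangle for w[2..3]:
  [2..2]={S,T0}  "b"  orig:{S}
  [3..3]={C,T1}  "d"  orig:{C}
  [2..3]={A}  "bd"

Original NTs in T[2,3] deriving "bd": ["A"]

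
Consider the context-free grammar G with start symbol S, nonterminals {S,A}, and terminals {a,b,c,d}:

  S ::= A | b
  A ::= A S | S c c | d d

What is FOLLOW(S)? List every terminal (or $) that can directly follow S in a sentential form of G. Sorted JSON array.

FIRST sets, iterate to fixpoint:
pass 1:
  A via A→d d: +{d}
  S via S→A: +{d}
  S via S→b: +{b}
  FIRST(S)={b,d}  FIRST(A)={d}
pass 2:
  A via A→S c c: +{b}
  FIRST(S)={b,d}  FIRST(A)={b,d}
pass 3: — fixpoint
  FIRST(S)={b,d}  FIRST(A)={b,d}

FOLLOW iteration:
seed FOLLOW(S) with $
[1]
  A→A S: FOLLOW(A) ⊇ FIRST(S) = {b,d}; new: +{b,d}
  A→A S: FOLLOW(S) ⊇ FOLLOW(A) ⊇ {b,d}; new: +{b,d}
  A→S c c: FOLLOW(S) ⊇ FIRST(c) = {c}; new: +{c}
  S→A: FOLLOW(A) ⊇ FOLLOW(S) ⊇ {$,b,c,d}; new: +{$,c}
  FOLLOW[S]={$,b,c,d}  FOLLOW[A]={$,b,c,d}
[2] — fixpoint
  FOLLOW[S]={$,b,c,d}  FOLLOW[A]={$,b,c,d}

FOLLOW(S) = ["$", "b", "c", "d"]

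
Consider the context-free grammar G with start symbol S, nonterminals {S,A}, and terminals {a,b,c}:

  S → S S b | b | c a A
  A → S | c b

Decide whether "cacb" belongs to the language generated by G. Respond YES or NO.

Convert to CNF:
  S -> S X5 | T1 X6 | b
  A -> S X3 | T1 T0 | T1 X4 | b
  T0 -> b
  T1 -> c
  T2 -> a
  X3 -> S T0
  X4 -> T2 A
  X5 -> S T0
  X6 -> T2 A

CYK fill:
  cell(0,0) c: {T1}  orig:{}
  cell(1,1) a: {T2}  orig:{}
  cell(2,2) c: {T1}  orig:{}
  cell(3,3) b: {A,S,T0}  orig:{A,S}
  cell(0,1) ca: ∅
  cell(1,2) ac: ∅
  cell(2,3) cb: {A}
  cell(0,2) cac: ∅
  cell(1,3) acb: {X4,X6}  orig:{}
  cell(0,3) cacb: {A,S}

S ∈ T[0,3] ⇒ YES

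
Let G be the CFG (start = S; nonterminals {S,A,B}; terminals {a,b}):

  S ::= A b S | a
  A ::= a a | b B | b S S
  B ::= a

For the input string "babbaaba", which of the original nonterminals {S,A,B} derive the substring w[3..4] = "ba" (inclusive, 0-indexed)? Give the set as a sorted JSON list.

CNF form of G:
  S -> A X3 | a
  A -> T0 T0 | T1 B | T1 X2
  B -> a
  T0 -> a
  T1 -> b
  X2 -> S S
  X3 -> T1 S

CYK table (by increasing span) (cells [i..j] with 3 ≤ i ≤ j ≤ 4 only):
  T[3,3] 'b' = {T1}  orig:{}
  T[4,4] 'a' = {B,S,T0}  orig:{B,S}
  T[3,4] 'ba' = {A,X3}  orig:{A}

Original NTs in T[3,4] deriving "ba": ["A"]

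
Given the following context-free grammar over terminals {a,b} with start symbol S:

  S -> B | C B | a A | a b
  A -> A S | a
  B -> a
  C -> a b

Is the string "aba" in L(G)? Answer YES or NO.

CNF form of G:
  S -> C B | T0 A | T0 T1 | a
  A -> A S | a
  B -> a
  C -> T0 T1
  T0 -> a
  T1 -> b

CYK table (by increasing span):
  [0..0]={A,B,S,T0}  "a"  orig:{A,B,S}
  [1..1]={T1}  "b"  orig:{}
  [2..2]={A,B,S,T0}  "a"  orig:{A,B,S}
  [0..1]={C,S}  "ab"
  [1..2]=∅  "ba"
  [0..2]={S}  "aba"

S ∈ T[0,2] ⇒ YES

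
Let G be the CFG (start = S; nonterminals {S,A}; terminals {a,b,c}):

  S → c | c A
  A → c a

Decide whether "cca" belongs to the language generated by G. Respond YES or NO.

CNF form of G:
  S -> T0 A | c
  A -> T0 T1
  T0 -> c
  T1 -> a

CYK fill:
  [0..0]={S,T0}  "c"  orig:{S}
  [1..1]={S,T0}  "c"  orig:{S}
  [2..2]={T1}  "a"  orig:{}
  [0..1]=∅  "cc"
  [1..2]={A}  "ca"
  [0..2]={S}  "cca"

S ∈ T[0,2] ⇒ YES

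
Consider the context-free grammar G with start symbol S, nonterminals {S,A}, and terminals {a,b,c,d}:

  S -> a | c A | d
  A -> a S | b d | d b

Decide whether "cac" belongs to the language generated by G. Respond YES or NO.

Convert to CNF:
  S -> T3 A | a | d
  A -> T0 S | T1 T2 | T2 T1
  T0 -> a
  T1 -> b
  T2 -> d
  T3 -> c

CYK fill:
  cell(0,0) c: {T3}  orig:{}
  cell(1,1) a: {S,T0}  orig:{S}
  cell(2,2) c: {T3}  orig:{}
  cell(0,1) ca: ∅
  cell(1,2) ac: ∅
  cell(0,2) cac: ∅

S ∉ T[0,2] ⇒ NO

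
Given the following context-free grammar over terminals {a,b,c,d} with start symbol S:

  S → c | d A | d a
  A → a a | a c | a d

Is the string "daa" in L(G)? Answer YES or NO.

Convert to CNF:
  S -> T2 A | T2 T0 | c
  A -> T0 T0 | T0 T1 | T0 T2
  T0 -> a
  T1 -> c
  T2 -> d

Fill CYK table bottom-up:
  T[0,0] 'd' = {T2}  orig:{}
  T[1,1] 'a' = {T0}  orig:{}
  T[2,2] 'a' = {T0}  orig:{}
  T[0,1] 'da' = {S}
  T[1,2] 'aa' = {A}
  T[0,2] 'daa' = {S}

S ∈ T[0,2] ⇒ YES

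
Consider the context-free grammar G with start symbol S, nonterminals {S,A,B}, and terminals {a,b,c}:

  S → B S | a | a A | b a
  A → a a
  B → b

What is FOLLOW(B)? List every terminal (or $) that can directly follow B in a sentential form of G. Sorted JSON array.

FIRST iteration:
round 1:
  A via A→a a: +{a}
  B via B→b: +{b}
  S via S→B S: +{b}
  S via S→a: +{a}
  S: {a,b}  A: {a}  B: {b}
round 2: (stable)
  S: {a,b}  A: {a}  B: {b}

Compute FOLLOW by fixpoint:
FOLLOW(S) := {$}
iter 1:
  S→B S: FOLLOW(B) ⊇ FIRST(S) = {a,b}; new: +{a,b}
  S→a A: FOLLOW(A) ⊇ FOLLOW(S) ⊇ {$}; new: +{$}
  FOLLOW(S)={$}  FOLLOW(A)={$}  FOLLOW(B)={a,b}
iter 2: (stable)
  FOLLOW(S)={$}  FOLLOW(A)={$}  FOLLOW(B)={a,b}

FOLLOW(B) = ["a", "b"]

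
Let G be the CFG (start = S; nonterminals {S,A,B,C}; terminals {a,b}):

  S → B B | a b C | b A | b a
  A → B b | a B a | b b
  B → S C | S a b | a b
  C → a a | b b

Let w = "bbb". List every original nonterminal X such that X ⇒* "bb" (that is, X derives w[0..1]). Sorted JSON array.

CNF form of G:
  S -> B B | T0 A | T0 T1 | T1 X4
  A -> B T0 | T0 T0 | T1 X2
  B -> S C | S X3 | T1 T0
  C -> T0 T0 | T1 T1
  T0 -> b
  T1 -> a
  X2 -> B T1
  X3 -> T1 T0
  X4 -> T0 C

CYK table (by increasing span), restricted to cells inside w[0..1]:
  cell(0,0) b: {T0}  orig:{}
  cell(1,1) b: {T0}  orig:{}
  cell(0,1) bb: {A,C}

Original NTs in T[0,1] deriving "bb": ["A", "C"]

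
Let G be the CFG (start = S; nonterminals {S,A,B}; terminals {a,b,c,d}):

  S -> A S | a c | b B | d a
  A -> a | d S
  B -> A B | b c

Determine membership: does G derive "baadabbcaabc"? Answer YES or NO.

CNF form of G:
  S -> A S | T0 T3 | T1 B | T3 T2
  A -> T0 S | a
  B -> A B | T1 T2
  T0 -> d
  T1 -> b
  T2 -> c
  T3 -> a

CYK table (by increasing span):
  cell(0,0) b: {T1}  orig:{}
  cell(1,1) a: {A,T3}  orig:{A}
  cell(2,2) a: {A,T3}  orig:{A}
  cell(3,3) d: {T0}  orig:{}
  cell(4,4) a: {A,T3}  orig:{A}
  cell(5,5) b: {T1}  orig:{}
  cell(6,6) b: {T1}  orig:{}
  cell(7,7) c: {T2}  orig:{}
  cell(8,8) a: {A,T3}  orig:{A}
  cell(9,9) a: {A,T3}  orig:{A}
  cell(10,10) b: {T1}  orig:{}
  cell(11,11) c: {T2}  orig:{}
  cell(0,1) ba: ∅
  cell(1,2) aa: ∅
  cell(2,3) ad: ∅
  cell(3,4) da: {S}
  cell(4,5) ab: ∅
  cell(5,6) bb: ∅
  cell(6,7) bc: {B}
  cell(7,8) ca: ∅
  cell(8,9) aa: ∅
  cell(9,10) ab: ∅
  cell(10,11) bc: {B}
  cell(0,2) baa: ∅
  cell(1,3) aad: ∅
  cell(2,4) ada: {S}
  cell(3,5) dab: ∅
  cell(4,6) abb: ∅
  cell(5,7) bbc: {S}
  cell(6,8) bca: ∅
  cell(7,9) caa: ∅
  cell(8,10) aab: ∅
  cell(9,11) abc: {B}
  cell(0,3) baad: ∅
  cell(1,4) aada: {S}
  cell(2,5) adab: ∅
  cell(3,6) dabb: ∅
  cell(4,7) abbc: {S}
  cell(5,8) bbca: ∅
  cell(6,9) bcaa: ∅
  cell(7,10) caab: ∅
  cell(8,11) aabc: {B}
  cell(0,4) baada: ∅
  cell(1,5) aadab: ∅
  cell(2,6) adabb: ∅
  cell(3,7) dabbc: {A}
  cell(4,8) abbca: ∅
  cell(5,9) bbcaa: ∅
  cell(6,10) bcaab: ∅
  cell(7,11) caabc: ∅
  cell(0,5) baadab: ∅
  cell(1,6) aadabb: ∅
  cell(2,7) adabbc: ∅
  cell(3,8) dabbca: ∅
  cell(4,9) abbcaa: ∅
  cell(5,10) bbcaab: ∅
  cell(6,11) bcaabc: ∅
  cell(0,6) baadabb: ∅
  cell(1,7) aadabbc: ∅
  cell(2,8) adabbca: ∅
  cell(3,9) dabbcaa: ∅
  cell(4,10) abbcaab: ∅
  cell(5,11) bbcaabc: ∅
  cell(0,7) baadabbc: ∅
  cell(1,8) aadabbca: ∅
  cell(2,9) adabbcaa: ∅
  cell(3,10) dabbcaab: ∅
  cell(4,11) abbcaabc: ∅
  cell(0,8) baadabbca: ∅
  cell(1,9) aadabbcaa: ∅
  cell(2,10) adabbcaab: ∅
  cell(3,11) dabbcaabc: {B}
  cell(0,9) baadabbcaa: ∅
  cell(1,10) aadabbcaab: ∅
  cell(2,11) adabbcaabc: {B}
  cell(0,10) baadabbcaab: ∅
  cell(1,11) aadabbcaabc: {B}
  cell(0,11) baadabbcaabc: {S}

S ∈ T[0,11] ⇒ YES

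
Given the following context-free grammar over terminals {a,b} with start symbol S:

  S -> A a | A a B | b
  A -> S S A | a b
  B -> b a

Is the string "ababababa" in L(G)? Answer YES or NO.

CNF form of G:
  S -> A T0 | A X3 | b
  A -> S X2 | T0 T1
  B -> T1 T0
  T0 -> a
  T1 -> b
  X2 -> S A
  X3 -> T0 B

CYK table (by increasing span):
  cell(0,0) a: {T0}  orig:{}
  cell(1,1) b: {S,T1}  orig:{S}
  cell(2,2) a: {T0}  orig:{}
  cell(3,3) b: {S,T1}  orig:{S}
  cell(4,4) a: {T0}  orig:{}
  cell(5,5) b: {S,T1}  orig:{S}
  cell(6,6) a: {T0}  orig:{}
  cell(7,7) b: {S,T1}  orig:{S}
  cell(8,8) a: {T0}  orig:{}
  cell(0,1) ab: {A}
  cell(1,2) ba: {B}
  cell(2,3) ab: {A}
  cell(3,4) ba: {B}
  cell(4,5) ab: {A}
  cell(5,6) ba: {B}
  cell(6,7) ab: {A}
  cell(7,8) ba: {B}
  cell(0,2) aba: {S,X3}  orig:{S}
  cell(1,3) bab: {X2}  orig:{}
  cell(2,4) aba: {S,X3}  orig:{S}
  cell(3,5) bab: {X2}  orig:{}
  cell(4,6) aba: {S,X3}  orig:{S}
  cell(5,7) bab: {X2}  orig:{}
  cell(6,8) aba: {S,X3}  orig:{S}
  cell(0,3) abab: ∅
  cell(1,4) baba: ∅
  cell(2,5) abab: ∅
  cell(3,6) baba: ∅
  cell(4,7) abab: ∅
  cell(5,8) baba: ∅
  cell(0,4) ababa: {S}
  cell(1,5) babab: ∅
  cell(2,6) ababa: {S}
  cell(3,7) babab: ∅
  cell(4,8) ababa: {S}
  cell(0,5) ababab: {A}
  cell(1,6) bababa: ∅
  cell(2,7) ababab: {A}
  cell(3,8) bababa: ∅
  cell(0,6) abababa: {S}
  cell(1,7) bababab: {X2}  orig:{}
  cell(2,8) abababa: {S}
  cell(0,7) abababab: {A}
  cell(1,8) babababa: ∅
  cell(0,8) ababababa: {S}

S ∈ T[0,8] ⇒ YES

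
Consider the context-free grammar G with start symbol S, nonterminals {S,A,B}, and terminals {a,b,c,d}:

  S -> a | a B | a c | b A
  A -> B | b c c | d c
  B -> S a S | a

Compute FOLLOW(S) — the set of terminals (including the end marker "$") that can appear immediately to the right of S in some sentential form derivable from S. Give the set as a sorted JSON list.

FIRST sets, iterate to fixpoint:
iter 1:
  A via A→b c c: +{b}
  A via A→d c: +{d}
  B via B→a: +{a}
  S via S→a: +{a}
  S via S→b A: +{b}
  FIRST[S]={a,b}  FIRST[A]={b,d}  FIRST[B]={a}
iter 2:
  A via A→B: +{a}
  B via B→S a S: +{b}
  FIRST[S]={a,b}  FIRST[A]={a,b,d}  FIRST[B]={a,b}
iter 3: — fixpoint
  FIRST[S]={a,b}  FIRST[A]={a,b,d}  FIRST[B]={a,b}

FOLLOW iteration:
seed FOLLOW(S) with $
round 1:
  B→S a S: FOLLOW(S) ⊇ FIRST(a) = {a}; new: +{a}
  S→a B: FOLLOW(B) ⊇ FOLLOW(S) ⊇ {$,a}; new: +{$,a}
  S→b A: FOLLOW(A) ⊇ FOLLOW(S) ⊇ {$,a}; new: +{$,a}
  FOLLOW(S)={$,a}  FOLLOW(A)={$,a}  FOLLOW(B)={$,a}
round 2: done
  FOLLOW(S)={$,a}  FOLLOW(A)={$,a}  FOLLOW(B)={$,a}

FOLLOW(S) = ["$", "a"]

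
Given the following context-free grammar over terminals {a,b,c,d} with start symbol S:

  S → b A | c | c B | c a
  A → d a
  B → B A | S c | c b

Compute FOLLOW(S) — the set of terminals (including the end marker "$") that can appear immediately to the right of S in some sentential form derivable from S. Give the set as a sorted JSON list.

FIRST sets, iterate to fixpoint:
iter 1:
  A via A→d a: +{d}
  B via B→c b: +{c}
  S via S→b A: +{b}
  S via S→c: +{c}
  FIRST[S]={b,c}  FIRST[A]={d}  FIRST[B]={c}
iter 2:
  B via B→S c: +{b}
  FIRST[S]={b,c}  FIRST[A]={d}  FIRST[B]={b,c}
iter 3: (stable)
  FIRST[S]={b,c}  FIRST[A]={d}  FIRST[B]={b,c}

FOLLOW sets:
seed FOLLOW(S) with $
pass 1:
  B→B A: FOLLOW(B) ⊇ FIRST(A) = {d}; new: +{d}
  B→B A: FOLLOW(A) ⊇ FOLLOW(B) ⊇ {d}; new: +{d}
  B→S c: FOLLOW(S) ⊇ FIRST(c) = {c}; new: +{c}
  S→b A: FOLLOW(A) ⊇ FOLLOW(S) ⊇ {$,c}; new: +{$,c}
  S→c B: FOLLOW(B) ⊇ FOLLOW(S) ⊇ {$,c}; new: +{$,c}
  FOLLOW[S]={$,c}  FOLLOW[A]={$,c,d}  FOLLOW[B]={$,c,d}
pass 2: — fixpoint
  FOLLOW[S]={$,c}  FOLLOW[A]={$,c,d}  FOLLOW[B]={$,c,d}

FOLLOW(S) = ["$", "c"]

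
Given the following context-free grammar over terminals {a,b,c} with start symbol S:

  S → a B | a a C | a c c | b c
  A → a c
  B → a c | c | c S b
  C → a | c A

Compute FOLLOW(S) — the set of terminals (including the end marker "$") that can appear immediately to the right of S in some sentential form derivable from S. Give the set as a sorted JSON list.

FIRST iteration:
pass 1:
  A via A→a c: +{a}
  B via B→a c: +{a}
  B via B→c: +{c}
  C via C→a: +{a}
  C via C→c A: +{c}
  S via S→a B: +{a}
  S via S→b c: +{b}
  FIRST(S)={a,b}  FIRST(A)={a}  FIRST(B)={a,c}  FIRST(C)={a,c}
pass 2: done
  FIRST(S)={a,b}  FIRST(A)={a}  FIRST(B)={a,c}  FIRST(C)={a,c}

FOLLOW iteration:
initialize: $ ∈ FOLLOW(S)
iter 1:
  B→c S b: FOLLOW(S) ⊇ FIRST(b) = {b}; new: +{b}
  S→a B: FOLLOW(B) ⊇ FOLLOW(S) ⊇ {$,b}; new: +{$,b}
  S→a a C: FOLLOW(C) ⊇ FOLLOW(S) ⊇ {$,b}; new: +{$,b}
  FOLLOW(S)={$,b}  FOLLOW(A)={}  FOLLOW(B)={$,b}  FOLLOW(C)={$,b}
iter 2:
  C→c A: FOLLOW(A) ⊇ FOLLOW(C) ⊇ {$,b}; new: +{$,b}
  FOLLOW(S)={$,b}  FOLLOW(A)={$,b}  FOLLOW(B)={$,b}  FOLLOW(C)={$,b}
iter 3: — fixpoint
  FOLLOW(S)={$,b}  FOLLOW(A)={$,b}  FOLLOW(B)={$,b}  FOLLOW(C)={$,b}

FOLLOW(S) = ["$", "b"]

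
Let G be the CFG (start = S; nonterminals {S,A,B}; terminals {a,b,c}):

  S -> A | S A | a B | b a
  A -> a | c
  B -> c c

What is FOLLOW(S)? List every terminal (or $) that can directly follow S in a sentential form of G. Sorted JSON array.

FIRST sets, iterate to fixpoint:
round 1:
  A via A→a: +{a}
  A via A→c: +{c}
  B via B→c c: +{c}
  S via S→A: +{a,c}
  S via S→b a: +{b}
  FIRST[S]={a,b,c}  FIRST[A]={a,c}  FIRST[B]={c}
round 2: (no change)
  FIRST[S]={a,b,c}  FIRST[A]={a,c}  FIRST[B]={c}

FOLLOW sets:
FOLLOW(S) := {$}
round 1:
  S→A: FOLLOW(A) ⊇ FOLLOW(S) ⊇ {$}; new: +{$}
  S→S A: FOLLOW(S) ⊇ FIRST(A) = {a,c}; new: +{a,c}
  S→S A: FOLLOW(A) ⊇ FOLLOW(S) ⊇ {$,a,c}; new: +{a,c}
  S→a B: FOLLOW(B) ⊇ FOLLOW(S) ⊇ {$,a,c}; new: +{$,a,c}
  FOLLOW[S]={$,a,c}  FOLLOW[A]={$,a,c}  FOLLOW[B]={$,a,c}
round 2: done
  FOLLOW[S]={$,a,c}  FOLLOW[A]={$,a,c}  FOLLOW[B]={$,a,c}

FOLLOW(S) = ["$", "a", "c"]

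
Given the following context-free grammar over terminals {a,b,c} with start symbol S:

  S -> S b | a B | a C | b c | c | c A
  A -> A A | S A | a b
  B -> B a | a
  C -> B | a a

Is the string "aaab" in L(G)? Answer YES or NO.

Convert to CNF:
  S -> S T1 | T0 B | T0 C | T1 T2 | T2 A | c
  A -> A A | S A | T0 T1
  B -> B T0 | a
  C -> B T0 | T0 T0 | a
  T0 -> a
  T1 -> b
  T2 -> c

Fill CYK table bottom-up:
  T[0,0] 'a' = {B,C,T0}  orig:{B,C}
  T[1,1] 'a' = {B,C,T0}  orig:{B,C}
  T[2,2] 'a' = {B,C,T0}  orig:{B,C}
  T[3,3] 'b' = {T1}  orig:{}
  T[0,1] 'aa' = {B,C,S}
  T[1,2] 'aa' = {B,C,S}
  T[2,3] 'ab' = {A}
  T[0,2] 'aaa' = {B,C,S}
  T[1,3] 'aab' = {S}
  T[0,3] 'aaab' = {A,S}

S ∈ T[0,3] ⇒ YES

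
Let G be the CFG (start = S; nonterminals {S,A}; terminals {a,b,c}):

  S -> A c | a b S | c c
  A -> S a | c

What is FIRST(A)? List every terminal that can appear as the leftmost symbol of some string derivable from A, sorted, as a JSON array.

FIRST sets, iterate to fixpoint:
iter 1:
  A via A→c: +{c}
  S via S→A c: +{c}
  S via S→a b S: +{a}
  FIRST(S)={a,c}  FIRST(A)={c}
iter 2:
  A via A→S a: +{a}
  FIRST(S)={a,c}  FIRST(A)={a,c}
iter 3: (no change)
  FIRST(S)={a,c}  FIRST(A)={a,c}

FIRST(A) = ["a", "c"]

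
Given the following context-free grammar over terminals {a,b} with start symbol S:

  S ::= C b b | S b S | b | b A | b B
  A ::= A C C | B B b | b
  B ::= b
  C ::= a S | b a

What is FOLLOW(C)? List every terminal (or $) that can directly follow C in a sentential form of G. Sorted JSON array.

FIRST sets, iterate to fixpoint:
round 1:
  A via A→b: +{b}
  B via B→b: +{b}
  C via C→a S: +{a}
  C via C→b a: +{b}
  S via S→C b b: +{a,b}
  FIRST(S)={a,b}  FIRST(A)={b}  FIRST(B)={b}  FIRST(C)={a,b}
round 2: (stable)
  FIRST(S)={a,b}  FIRST(A)={b}  FIRST(B)={b}  FIRST(C)={a,b}

Compute FOLLOW by fixpoint:
seed FOLLOW(S) with $
round 1:
  A→A C C: FOLLOW(A) ⊇ FIRST(C) = {a,b}; new: +{a,b}
  A→A C C: FOLLOW(C) ⊇ FIRST(C) = {a,b}; new: +{a,b}
  A→B B b: FOLLOW(B) ⊇ FIRST(B) = {b}; new: +{b}
  C→a S: FOLLOW(S) ⊇ FOLLOW(C) ⊇ {a,b}; new: +{a,b}
  S→b A: FOLLOW(A) ⊇ FOLLOW(S) ⊇ {$,a,b}; new: +{$}
  S→b B: FOLLOW(B) ⊇ FOLLOW(S) ⊇ {$,a,b}; new: +{$,a}
  FOLLOW(S)={$,a,b}  FOLLOW(A)={$,a,b}  FOLLOW(B)={$,a,b}  FOLLOW(C)={a,b}
round 2:
  A→A C C: FOLLOW(C) ⊇ FOLLOW(A) ⊇ {$,a,b}; new: +{$}
  FOLLOW(S)={$,a,b}  FOLLOW(A)={$,a,b}  FOLLOW(B)={$,a,b}  FOLLOW(C)={$,a,b}
round 3: (stable)
  FOLLOW(S)={$,a,b}  FOLLOW(A)={$,a,b}  FOLLOW(B)={$,a,b}  FOLLOW(C)={$,a,b}

FOLLOW(C) = ["$", "a", "b"]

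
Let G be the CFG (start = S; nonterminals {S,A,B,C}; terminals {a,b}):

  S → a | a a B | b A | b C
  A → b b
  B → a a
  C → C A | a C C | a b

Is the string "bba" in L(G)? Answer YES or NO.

Convert to CNF:
  S -> T0 A | T0 C | T1 X3 | a
  A -> T0 T0
  B -> T1 T1
  C -> C A | T1 T0 | T1 X2
  T0 -> b
  T1 -> a
  X2 -> C C
  X3 -> T1 B

CYK table (by increasing span):
  T[0,0] 'b' = {T0}  orig:{}
  T[1,1] 'b' = {T0}  orig:{}
  T[2,2] 'a' = {S,T1}  orig:{S}
  T[0,1] 'bb' = {A}
  T[1,2] 'ba' = ∅
  T[0,2] 'bba' = ∅

S ∉ T[0,2] ⇒ NO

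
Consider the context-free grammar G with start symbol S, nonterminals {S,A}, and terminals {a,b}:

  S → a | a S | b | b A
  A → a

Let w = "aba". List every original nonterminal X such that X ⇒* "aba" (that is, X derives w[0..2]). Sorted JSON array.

CNF form of G:
  S -> T0 S | T1 A | a | b
  A -> a
  T0 -> a
  T1 -> b

Fill CYK table bottom-up, restricted to cells inside w[0..2]:
  cell(0,0) a: {A,S,T0}  orig:{A,S}
  cell(1,1) b: {S,T1}  orig:{S}
  cell(2,2) a: {A,S,T0}  orig:{A,S}
  cell(0,1) ab: {S}
  cell(1,2) ba: {S}
  cell(0,2) aba: {S}

Original NTs in T[0,2] deriving "aba": ["S"]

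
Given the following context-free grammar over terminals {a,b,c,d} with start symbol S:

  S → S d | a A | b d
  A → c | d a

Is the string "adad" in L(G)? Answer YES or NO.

Convert to CNF:
  S -> S T0 | T1 A | T2 T0
  A -> T0 T1 | c
  T0 -> d
  T1 -> a
  T2 -> b

CYK table (by increasing span):
  T[0,0] 'a' = {T1}  orig:{}
  T[1,1] 'd' = {T0}  orig:{}
  T[2,2] 'a' = {T1}  orig:{}
  T[3,3] 'd' = {T0}  orig:{}
  T[0,1] 'ad' = ∅
  T[1,2] 'da' = {A}
  T[2,3] 'ad' = ∅
  T[0,2] 'ada' = {S}
  T[1,3] 'dad' = ∅
  T[0,3] 'adad' = {S}

S ∈ T[0,3] ⇒ YES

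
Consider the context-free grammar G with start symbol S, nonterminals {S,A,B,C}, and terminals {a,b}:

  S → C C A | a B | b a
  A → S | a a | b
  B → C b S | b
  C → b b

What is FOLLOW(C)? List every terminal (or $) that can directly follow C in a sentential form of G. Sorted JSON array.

FIRST iteration:
iter 1:
  A via A→a a: +{a}
  A via A→b: +{b}
  B via B→b: +{b}
  C via C→b b: +{b}
  S via S→C C A: +{b}
  S via S→a B: +{a}
  S: {a,b}  A: {a,b}  B: {b}  C: {b}
iter 2: done
  S: {a,b}  A: {a,b}  B: {b}  C: {b}

Compute FOLLOW by fixpoint:
seed FOLLOW(S) with $
pass 1:
  B→C b S: FOLLOW(C) ⊇ FIRST(b) = {b}; new: +{b}
  S→C C A: FOLLOW(C) ⊇ FIRST(A) = {a,b}; new: +{a}
  S→C C A: FOLLOW(A) ⊇ FOLLOW(S) ⊇ {$}; new: +{$}
  S→a B: FOLLOW(B) ⊇ FOLLOW(S) ⊇ {$}; new: +{$}
  FOLLOW(S)={$}  FOLLOW(A)={$}  FOLLOW(B)={$}  FOLLOW(C)={a,b}
pass 2: — fixpoint
  FOLLOW(S)={$}  FOLLOW(A)={$}  FOLLOW(B)={$}  FOLLOW(C)={a,b}

FOLLOW(C) = ["a", "b"]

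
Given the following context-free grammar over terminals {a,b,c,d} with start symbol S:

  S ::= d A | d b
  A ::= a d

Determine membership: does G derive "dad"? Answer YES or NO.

CNF form of G:
  S -> T1 A | T1 T2
  A -> T0 T1
  T0 -> a
  T1 -> d
  T2 -> b

Fill CYK table bottom-up:
  T[0,0] 'd' = {T1}  orig:{}
  T[1,1] 'a' = {T0}  orig:{}
  T[2,2] 'd' = {T1}  orig:{}
  T[0,1] 'da' = ∅
  T[1,2] 'ad' = {A}
  T[0,2] 'dad' = {S}

S ∈ T[0,2] ⇒ YES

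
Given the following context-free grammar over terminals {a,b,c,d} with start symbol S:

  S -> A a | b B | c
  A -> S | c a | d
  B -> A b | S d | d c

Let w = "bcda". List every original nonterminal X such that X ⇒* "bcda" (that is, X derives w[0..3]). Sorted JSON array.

CNF form of G:
  S -> A T0 | T1 B | c
  A -> A T0 | T1 B | T2 T0 | c | d
  B -> A T1 | S T3 | T3 T2
  T0 -> a
  T1 -> b
  T2 -> c
  T3 -> d

Fill CYK table bottom-up — only the sub-triangle for w[0..3]:
  [0..0]={T1}  "b"  orig:{}
  [1..1]={A,S,T2}  "c"  orig:{A,S}
  [2..2]={A,T3}  "d"  orig:{A}
  [3..3]={T0}  "a"  orig:{}
  [0..1]=∅  "bc"
  [1..2]={B}  "cd"
  [2..3]={A,S}  "da"
  [0..2]={A,S}  "bcd"
  [1..3]=∅  "cda"
  [0..3]={A,S}  "bcda"

Original NTs in T[0,3] deriving "bcda": ["A", "S"]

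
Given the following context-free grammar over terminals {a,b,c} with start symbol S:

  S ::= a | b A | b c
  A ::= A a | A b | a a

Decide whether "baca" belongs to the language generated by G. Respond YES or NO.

CNF form of G:
  S -> T1 A | T1 T2 | a
  A -> A T0 | A T1 | T0 T0
  T0 -> a
  T1 -> b
  T2 -> c

CYK table (by increasing span):
  cell(0,0) b: {T1}  orig:{}
  cell(1,1) a: {S,T0}  orig:{S}
  cell(2,2) c: {T2}  orig:{}
  cell(3,3) a: {S,T0}  orig:{S}
  cell(0,1) ba: ∅
  cell(1,2) ac: ∅
  cell(2,3) ca: ∅
  cell(0,2) bac: ∅
  cell(1,3) aca: ∅
  cell(0,3) baca: ∅

S ∉ T[0,3] ⇒ NO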